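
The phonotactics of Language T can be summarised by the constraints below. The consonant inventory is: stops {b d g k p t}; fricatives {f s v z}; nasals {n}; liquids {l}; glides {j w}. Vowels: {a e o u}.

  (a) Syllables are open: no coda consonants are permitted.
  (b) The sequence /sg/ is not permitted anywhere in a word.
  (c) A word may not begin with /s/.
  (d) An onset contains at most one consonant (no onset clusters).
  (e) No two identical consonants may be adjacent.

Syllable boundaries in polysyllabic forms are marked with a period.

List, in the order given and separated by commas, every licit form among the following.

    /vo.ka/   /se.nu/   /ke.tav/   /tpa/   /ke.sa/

/vo.ka/, /ke.sa/

/vo.ka/ — σ1 onset /v/, coda /∅/ ok; σ2 onset /k/, coda /∅/ ok → licit
/se.nu/ — violates constraint (c): word begins with /s/ → illicit
/ke.tav/ — violates constraint (a): syllable 2 coda /v/ has 1 consonant (> 0) → illicit
/tpa/ — violates constraint (d): syllable 1 onset /tp/ has 2 consonants (> 1) → illicit
/ke.sa/ — σ1 onset /k/, coda /∅/ ok; σ2 onset /s/, coda /∅/ ok → licit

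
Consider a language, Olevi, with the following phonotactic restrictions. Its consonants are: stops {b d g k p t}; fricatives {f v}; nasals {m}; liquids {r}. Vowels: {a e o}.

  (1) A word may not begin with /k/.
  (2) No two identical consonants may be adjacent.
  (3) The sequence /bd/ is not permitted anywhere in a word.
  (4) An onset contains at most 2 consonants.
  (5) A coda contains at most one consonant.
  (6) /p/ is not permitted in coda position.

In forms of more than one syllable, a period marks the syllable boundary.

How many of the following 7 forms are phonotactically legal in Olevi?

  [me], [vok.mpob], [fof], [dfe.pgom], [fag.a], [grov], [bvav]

[me] — σ1 onset /m/, coda /∅/ ok → phonotactically legal
[vok.mpob] — σ1 onset /v/, coda /k/ ok; σ2 onset /mp/ (2C), coda /b/ ok → phonotactically legal
[fof] — σ1 onset /f/, coda /f/ ok → phonotactically legal
[dfe.pgom] — σ1 onset /df/ (2C), coda /∅/ ok; σ2 onset /pg/ (2C), coda /m/ ok → phonotactically legal
[fag.a] — σ1 onset /f/, coda /g/ ok; σ2 onset /∅/, coda /∅/ ok → phonotactically legal
[grov] — σ1 onset /gr/ (2C), coda /v/ ok → phonotactically legal
[bvav] — σ1 onset /bv/ (2C), coda /v/ ok → phonotactically legal
Phonotactically legal: [me], [vok.mpob], [fof], [dfe.pgom], [fag.a], [grov], [bvav] → 7.

7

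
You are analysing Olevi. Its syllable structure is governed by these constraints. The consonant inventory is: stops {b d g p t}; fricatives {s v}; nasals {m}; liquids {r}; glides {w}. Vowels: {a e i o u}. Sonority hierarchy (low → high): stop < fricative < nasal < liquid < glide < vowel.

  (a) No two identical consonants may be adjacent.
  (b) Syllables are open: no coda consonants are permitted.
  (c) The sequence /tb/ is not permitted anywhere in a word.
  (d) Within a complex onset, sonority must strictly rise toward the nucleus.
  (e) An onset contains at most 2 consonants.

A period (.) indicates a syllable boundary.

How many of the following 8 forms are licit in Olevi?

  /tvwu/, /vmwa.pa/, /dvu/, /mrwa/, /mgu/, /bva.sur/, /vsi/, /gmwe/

1

/tvwu/ — violates constraint (e): syllable 1 onset /tvw/ has 3 consonants (> 2) → illicit
/vmwa.pa/ — violates constraint (e): syllable 1 onset /vmw/ has 3 consonants (> 2) → illicit
/dvu/ — σ1 onset /dv/ (1→2 rises), coda /∅/ ok → licit
/mrwa/ — violates constraint (e): syllable 1 onset /mrw/ has 3 consonants (> 2) → illicit
/mgu/ — violates constraint (d): syllable 1 onset /mg/: /m/ (nasal, 3) → /g/ (stop, 1) does not rise → illicit
/bva.sur/ — violates constraint (b): syllable 2 coda /r/ has 1 consonant (> 0) → illicit
/vsi/ — violates constraint (d): syllable 1 onset /vs/: /v/ (fricative, 2) → /s/ (fricative, 2) does not rise → illicit
/gmwe/ — violates constraint (e): syllable 1 onset /gmw/ has 3 consonants (> 2) → illicit
Licit: /dvu/ → 1.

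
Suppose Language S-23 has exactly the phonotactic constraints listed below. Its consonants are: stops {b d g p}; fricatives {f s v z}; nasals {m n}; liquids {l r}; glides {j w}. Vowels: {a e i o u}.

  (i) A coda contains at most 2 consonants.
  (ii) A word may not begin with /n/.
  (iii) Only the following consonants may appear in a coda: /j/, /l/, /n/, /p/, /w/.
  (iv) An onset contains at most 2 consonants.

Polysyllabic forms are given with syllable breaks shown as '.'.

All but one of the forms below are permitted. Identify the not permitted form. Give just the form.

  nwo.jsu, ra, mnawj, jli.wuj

nwo.jsu

nwo.jsu — violates constraint (ii): word begins with /n/ → not permitted
ra — σ1 onset /r/, coda /∅/ ok → permitted
mnawj — σ1 onset /mn/ (2C), coda /wj/ (2C) ok → permitted
jli.wuj — σ1 onset /jl/ (2C), coda /∅/ ok; σ2 onset /w/, coda /j/ ok → permitted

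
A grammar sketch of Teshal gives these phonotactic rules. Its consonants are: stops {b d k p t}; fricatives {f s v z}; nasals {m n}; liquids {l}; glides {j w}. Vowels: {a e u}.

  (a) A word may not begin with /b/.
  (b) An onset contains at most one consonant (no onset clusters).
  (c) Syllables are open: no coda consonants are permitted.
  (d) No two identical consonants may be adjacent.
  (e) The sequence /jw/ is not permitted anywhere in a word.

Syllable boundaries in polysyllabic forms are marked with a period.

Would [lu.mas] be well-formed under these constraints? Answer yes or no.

[lu.mas] — violates constraint (c): syllable 2 coda /s/ has 1 consonant (> 0) → ill-formed

no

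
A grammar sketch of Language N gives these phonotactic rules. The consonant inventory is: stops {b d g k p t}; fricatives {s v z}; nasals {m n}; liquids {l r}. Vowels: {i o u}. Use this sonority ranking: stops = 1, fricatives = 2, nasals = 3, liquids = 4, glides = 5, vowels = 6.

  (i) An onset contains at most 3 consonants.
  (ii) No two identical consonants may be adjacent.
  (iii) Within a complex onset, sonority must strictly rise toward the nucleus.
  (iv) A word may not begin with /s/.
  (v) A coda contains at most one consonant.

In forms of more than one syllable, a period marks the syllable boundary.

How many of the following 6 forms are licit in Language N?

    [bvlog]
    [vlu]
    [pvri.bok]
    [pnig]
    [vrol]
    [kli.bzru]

6

[bvlog] — σ1 onset /bvl/ (1→2→4 rises), coda /g/ ok → licit
[vlu] — σ1 onset /vl/ (2→4 rises), coda /∅/ ok → licit
[pvri.bok] — σ1 onset /pvr/ (1→2→4 rises), coda /∅/ ok; σ2 onset /b/, coda /k/ ok → licit
[pnig] — σ1 onset /pn/ (1→3 rises), coda /g/ ok → licit
[vrol] — σ1 onset /vr/ (2→4 rises), coda /l/ ok → licit
[kli.bzru] — σ1 onset /kl/ (1→4 rises), coda /∅/ ok; σ2 onset /bzr/ (1→2→4 rises), coda /∅/ ok → licit
Licit: [bvlog], [vlu], [pvri.bok], [pnig], [vrol], [kli.bzru] → 6.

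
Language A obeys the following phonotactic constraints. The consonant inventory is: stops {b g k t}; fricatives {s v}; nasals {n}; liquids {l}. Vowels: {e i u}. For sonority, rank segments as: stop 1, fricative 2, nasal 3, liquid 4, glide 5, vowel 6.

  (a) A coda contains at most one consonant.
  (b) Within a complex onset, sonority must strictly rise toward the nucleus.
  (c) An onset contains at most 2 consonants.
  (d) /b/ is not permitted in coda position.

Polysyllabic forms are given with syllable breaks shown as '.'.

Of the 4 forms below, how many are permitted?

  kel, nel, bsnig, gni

3

kel — σ1 onset /k/, coda /l/ ok → permitted
nel — σ1 onset /n/, coda /l/ ok → permitted
bsnig — violates constraint (c): syllable 1 onset /bsn/ has 3 consonants (> 2) → not permitted
gni — σ1 onset /gn/ (1→3 rises), coda /∅/ ok → permitted
Permitted: kel, nel, gni → 3.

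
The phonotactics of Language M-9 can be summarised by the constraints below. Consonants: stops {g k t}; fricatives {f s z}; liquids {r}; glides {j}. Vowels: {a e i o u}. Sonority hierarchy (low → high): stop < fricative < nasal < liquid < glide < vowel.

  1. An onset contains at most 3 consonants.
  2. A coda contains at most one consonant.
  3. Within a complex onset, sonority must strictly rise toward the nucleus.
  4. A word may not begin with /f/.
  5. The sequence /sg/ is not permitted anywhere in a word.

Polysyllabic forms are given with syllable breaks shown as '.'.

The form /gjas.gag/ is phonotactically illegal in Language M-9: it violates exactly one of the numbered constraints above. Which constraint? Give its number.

/gjas.gag/: contains banned sequence /sg/.
This is a violation of constraint 5: "The sequence /sg/ is not permitted anywhere in a word."
The remaining constraints (1, 2, 3, 4) are satisfied.

5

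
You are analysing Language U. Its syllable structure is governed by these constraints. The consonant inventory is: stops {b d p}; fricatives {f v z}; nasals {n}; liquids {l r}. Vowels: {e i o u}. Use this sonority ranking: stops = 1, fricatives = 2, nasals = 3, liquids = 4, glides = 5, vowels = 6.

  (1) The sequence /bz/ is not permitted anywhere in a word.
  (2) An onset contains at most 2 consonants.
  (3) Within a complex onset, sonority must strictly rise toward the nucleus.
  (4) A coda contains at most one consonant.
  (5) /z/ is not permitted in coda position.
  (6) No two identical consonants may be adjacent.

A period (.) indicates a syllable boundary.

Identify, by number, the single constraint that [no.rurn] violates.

4

[no.rurn]: syllable 2 coda /rn/ has 2 consonants (> 1).
This is a violation of constraint 4: "A coda contains at most one consonant."
The remaining constraints (1, 2, 3, 5, 6) are satisfied.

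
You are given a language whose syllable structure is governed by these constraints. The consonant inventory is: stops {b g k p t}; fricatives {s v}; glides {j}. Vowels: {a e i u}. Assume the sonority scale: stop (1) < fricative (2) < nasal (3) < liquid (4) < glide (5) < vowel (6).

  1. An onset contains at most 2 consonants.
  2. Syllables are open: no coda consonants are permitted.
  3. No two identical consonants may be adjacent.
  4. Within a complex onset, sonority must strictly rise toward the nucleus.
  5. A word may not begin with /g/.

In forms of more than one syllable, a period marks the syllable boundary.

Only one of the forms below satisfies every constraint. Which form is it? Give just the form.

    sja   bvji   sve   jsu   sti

sja

sja — σ1 onset /sj/ (2→5 rises), coda /∅/ ok → licit
bvji — violates constraint 1: syllable 1 onset /bvj/ has 3 consonants (> 2) → illicit
sve — violates constraint 4: syllable 1 onset /sv/: /s/ (fricative, 2) → /v/ (fricative, 2) does not rise → illicit
jsu — violates constraint 4: syllable 1 onset /js/: /j/ (glide, 5) → /s/ (fricative, 2) does not rise → illicit
sti — violates constraint 4: syllable 1 onset /st/: /s/ (fricative, 2) → /t/ (stop, 1) does not rise → illicit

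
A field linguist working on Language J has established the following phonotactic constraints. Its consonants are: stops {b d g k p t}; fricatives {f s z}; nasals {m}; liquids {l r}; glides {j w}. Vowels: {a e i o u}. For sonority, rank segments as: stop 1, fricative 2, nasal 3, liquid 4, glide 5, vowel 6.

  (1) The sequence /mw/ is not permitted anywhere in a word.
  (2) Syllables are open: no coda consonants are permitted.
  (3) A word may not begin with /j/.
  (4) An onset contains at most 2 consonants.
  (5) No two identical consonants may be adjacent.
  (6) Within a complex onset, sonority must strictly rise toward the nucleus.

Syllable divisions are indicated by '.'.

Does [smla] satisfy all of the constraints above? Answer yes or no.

[smla] — violates constraint 4: syllable 1 onset /sml/ has 3 consonants (> 2) → not permitted

no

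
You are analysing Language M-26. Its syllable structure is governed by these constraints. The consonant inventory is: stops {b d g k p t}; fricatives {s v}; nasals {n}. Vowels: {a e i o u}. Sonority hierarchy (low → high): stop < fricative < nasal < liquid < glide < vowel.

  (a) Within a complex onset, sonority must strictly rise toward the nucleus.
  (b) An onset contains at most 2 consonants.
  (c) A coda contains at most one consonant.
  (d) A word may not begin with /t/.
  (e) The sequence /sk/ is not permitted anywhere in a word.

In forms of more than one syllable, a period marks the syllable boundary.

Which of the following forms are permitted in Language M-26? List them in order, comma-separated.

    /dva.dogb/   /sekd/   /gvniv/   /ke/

/dva.dogb/ — violates constraint (c): syllable 2 coda /gb/ has 2 consonants (> 1) → not permitted
/sekd/ — violates constraint (c): syllable 1 coda /kd/ has 2 consonants (> 1) → not permitted
/gvniv/ — violates constraint (b): syllable 1 onset /gvn/ has 3 consonants (> 2) → not permitted
/ke/ — σ1 onset /k/, coda /∅/ ok → permitted

/ke/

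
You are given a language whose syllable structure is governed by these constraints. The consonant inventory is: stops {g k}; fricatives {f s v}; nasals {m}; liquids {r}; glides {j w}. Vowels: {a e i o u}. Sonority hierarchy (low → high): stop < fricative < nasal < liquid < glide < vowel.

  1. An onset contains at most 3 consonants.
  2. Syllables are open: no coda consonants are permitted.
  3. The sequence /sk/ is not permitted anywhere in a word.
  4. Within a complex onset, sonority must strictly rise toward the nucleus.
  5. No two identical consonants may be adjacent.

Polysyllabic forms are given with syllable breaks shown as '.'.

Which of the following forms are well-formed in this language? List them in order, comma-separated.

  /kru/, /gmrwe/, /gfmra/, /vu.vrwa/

/kru/, /vu.vrwa/

/kru/ — σ1 onset /kr/ (1→4 rises), coda /∅/ ok → well-formed
/gmrwe/ — violates constraint 1: syllable 1 onset /gmrw/ has 4 consonants (> 3) → ill-formed
/gfmra/ — violates constraint 1: syllable 1 onset /gfmr/ has 4 consonants (> 3) → ill-formed
/vu.vrwa/ — σ1 onset /v/, coda /∅/ ok; σ2 onset /vrw/ (2→4→5 rises), coda /∅/ ok → well-formed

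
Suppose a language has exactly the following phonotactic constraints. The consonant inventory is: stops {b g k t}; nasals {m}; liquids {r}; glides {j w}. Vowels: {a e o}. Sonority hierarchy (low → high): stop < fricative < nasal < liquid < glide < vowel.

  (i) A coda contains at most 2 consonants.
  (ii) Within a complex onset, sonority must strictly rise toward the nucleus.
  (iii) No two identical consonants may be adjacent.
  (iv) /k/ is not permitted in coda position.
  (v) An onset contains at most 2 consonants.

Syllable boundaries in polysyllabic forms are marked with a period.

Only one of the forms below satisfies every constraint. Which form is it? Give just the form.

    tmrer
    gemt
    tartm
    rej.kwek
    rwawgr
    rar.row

gemt

tmrer — violates constraint (v): syllable 1 onset /tmr/ has 3 consonants (> 2) → illicit
gemt — σ1 onset /g/, coda /mt/ (2C) ok → licit
tartm — violates constraint (i): syllable 1 coda /rtm/ has 3 consonants (> 2) → illicit
rej.kwek — violates constraint (iv): syllable 2 coda contains /k/ → illicit
rwawgr — violates constraint (i): syllable 1 coda /wgr/ has 3 consonants (> 2) → illicit
rar.row — violates constraint (iii): adjacent identical consonants /rr/ → illicit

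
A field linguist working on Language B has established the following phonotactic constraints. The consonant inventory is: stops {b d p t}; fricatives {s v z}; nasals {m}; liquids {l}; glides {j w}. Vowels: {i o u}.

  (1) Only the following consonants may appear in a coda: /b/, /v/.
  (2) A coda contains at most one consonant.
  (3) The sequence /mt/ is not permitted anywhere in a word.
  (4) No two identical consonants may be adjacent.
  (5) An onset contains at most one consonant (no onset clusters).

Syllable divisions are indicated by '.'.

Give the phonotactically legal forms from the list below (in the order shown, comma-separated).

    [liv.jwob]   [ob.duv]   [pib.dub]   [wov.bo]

[liv.jwob] — violates constraint 5: syllable 2 onset /jw/ has 2 consonants (> 1) → phonotactically illegal
[ob.duv] — σ1 onset /∅/, coda /b/ ok; σ2 onset /d/, coda /v/ ok → phonotactically legal
[pib.dub] — σ1 onset /p/, coda /b/ ok; σ2 onset /d/, coda /b/ ok → phonotactically legal
[wov.bo] — σ1 onset /w/, coda /v/ ok; σ2 onset /b/, coda /∅/ ok → phonotactically legal

[ob.duv], [pib.dub], [wov.bo]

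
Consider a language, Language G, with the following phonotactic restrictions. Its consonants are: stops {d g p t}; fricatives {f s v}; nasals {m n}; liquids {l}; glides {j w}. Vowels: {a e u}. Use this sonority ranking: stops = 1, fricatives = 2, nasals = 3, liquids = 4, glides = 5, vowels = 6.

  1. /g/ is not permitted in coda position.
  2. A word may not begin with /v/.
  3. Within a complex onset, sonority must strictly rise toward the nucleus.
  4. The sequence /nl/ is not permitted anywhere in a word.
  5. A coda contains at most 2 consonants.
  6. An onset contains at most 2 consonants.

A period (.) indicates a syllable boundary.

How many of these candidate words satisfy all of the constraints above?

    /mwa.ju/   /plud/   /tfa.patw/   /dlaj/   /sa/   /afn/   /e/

/mwa.ju/ — σ1 onset /mw/ (3→5 rises), coda /∅/ ok; σ2 onset /j/, coda /∅/ ok → permitted
/plud/ — σ1 onset /pl/ (1→4 rises), coda /d/ ok → permitted
/tfa.patw/ — σ1 onset /tf/ (1→2 rises), coda /∅/ ok; σ2 onset /p/, coda /tw/ (2C) ok → permitted
/dlaj/ — σ1 onset /dl/ (1→4 rises), coda /j/ ok → permitted
/sa/ — σ1 onset /s/, coda /∅/ ok → permitted
/afn/ — σ1 onset /∅/, coda /fn/ (2C) ok → permitted
/e/ — σ1 onset /∅/, coda /∅/ ok → permitted
Permitted: /mwa.ju/, /plud/, /tfa.patw/, /dlaj/, /sa/, /afn/, /e/ → 7.

7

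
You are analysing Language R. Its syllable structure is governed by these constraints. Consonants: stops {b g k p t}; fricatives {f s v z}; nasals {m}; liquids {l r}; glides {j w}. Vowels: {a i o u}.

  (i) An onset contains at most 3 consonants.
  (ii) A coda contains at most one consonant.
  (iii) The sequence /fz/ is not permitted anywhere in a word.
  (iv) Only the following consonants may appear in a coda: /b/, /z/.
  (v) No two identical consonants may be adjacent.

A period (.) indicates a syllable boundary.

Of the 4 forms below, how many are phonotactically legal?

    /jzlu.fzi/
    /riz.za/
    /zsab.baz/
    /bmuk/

/jzlu.fzi/ — violates constraint (iii): contains banned sequence /fz/ → phonotactically illegal
/riz.za/ — violates constraint (v): adjacent identical consonants /zz/ → phonotactically illegal
/zsab.baz/ — violates constraint (v): adjacent identical consonants /bb/ → phonotactically illegal
/bmuk/ — violates constraint (iv): syllable 1 coda contains /k/, which is not a licensed coda consonant → phonotactically illegal
No form is phonotactically legal → 0.

0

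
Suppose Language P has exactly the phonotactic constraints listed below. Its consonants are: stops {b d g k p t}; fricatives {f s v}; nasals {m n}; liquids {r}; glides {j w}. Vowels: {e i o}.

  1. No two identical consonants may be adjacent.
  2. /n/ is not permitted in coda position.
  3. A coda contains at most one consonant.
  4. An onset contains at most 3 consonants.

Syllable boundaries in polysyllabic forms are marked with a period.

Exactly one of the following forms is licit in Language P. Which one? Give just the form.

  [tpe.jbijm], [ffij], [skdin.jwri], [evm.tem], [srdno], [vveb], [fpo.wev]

[tpe.jbijm] — violates constraint 3: syllable 2 coda /jm/ has 2 consonants (> 1) → illicit
[ffij] — violates constraint 1: adjacent identical consonants /ff/ → illicit
[skdin.jwri] — violates constraint 2: syllable 1 coda contains /n/ → illicit
[evm.tem] — violates constraint 3: syllable 1 coda /vm/ has 2 consonants (> 1) → illicit
[srdno] — violates constraint 4: syllable 1 onset /srdn/ has 4 consonants (> 3) → illicit
[vveb] — violates constraint 1: adjacent identical consonants /vv/ → illicit
[fpo.wev] — σ1 onset /fp/ (2C), coda /∅/ ok; σ2 onset /w/, coda /v/ ok → licit

[fpo.wev]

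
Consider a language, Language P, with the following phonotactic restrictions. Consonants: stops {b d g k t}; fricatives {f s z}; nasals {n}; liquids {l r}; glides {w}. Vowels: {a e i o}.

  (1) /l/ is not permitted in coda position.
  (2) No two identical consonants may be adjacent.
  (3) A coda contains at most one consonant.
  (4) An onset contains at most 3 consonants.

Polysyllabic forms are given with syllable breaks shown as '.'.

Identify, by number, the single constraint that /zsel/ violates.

1

/zsel/: syllable 1 coda contains /l/.
This is a violation of constraint 1: "/l/ is not permitted in coda position."
The remaining constraints (2, 3, 4) are satisfied.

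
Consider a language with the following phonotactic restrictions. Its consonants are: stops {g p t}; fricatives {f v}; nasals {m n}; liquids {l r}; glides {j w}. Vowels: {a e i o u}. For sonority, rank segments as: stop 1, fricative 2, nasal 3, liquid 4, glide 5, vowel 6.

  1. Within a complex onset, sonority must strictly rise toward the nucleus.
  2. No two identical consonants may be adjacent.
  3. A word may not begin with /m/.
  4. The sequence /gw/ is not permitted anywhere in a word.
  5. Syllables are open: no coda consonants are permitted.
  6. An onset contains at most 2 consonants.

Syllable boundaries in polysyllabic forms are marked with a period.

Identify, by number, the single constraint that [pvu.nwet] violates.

[pvu.nwet]: syllable 2 coda /t/ has 1 consonant (> 0).
This is a violation of constraint 5: "Syllables are open: no coda consonants are permitted."
The remaining constraints (1, 2, 3, 4, 6) are satisfied.

5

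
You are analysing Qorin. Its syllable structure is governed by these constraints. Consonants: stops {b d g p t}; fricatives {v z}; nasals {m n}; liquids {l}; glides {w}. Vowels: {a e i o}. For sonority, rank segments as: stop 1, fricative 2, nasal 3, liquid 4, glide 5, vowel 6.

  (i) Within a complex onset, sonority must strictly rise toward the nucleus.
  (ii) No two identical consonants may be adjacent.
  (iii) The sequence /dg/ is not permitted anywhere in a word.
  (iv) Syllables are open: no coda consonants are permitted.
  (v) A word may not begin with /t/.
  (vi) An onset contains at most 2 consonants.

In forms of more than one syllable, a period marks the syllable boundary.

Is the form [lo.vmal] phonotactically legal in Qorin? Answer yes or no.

no

[lo.vmal] — violates constraint (iv): syllable 2 coda /l/ has 1 consonant (> 0) → phonotactically illegal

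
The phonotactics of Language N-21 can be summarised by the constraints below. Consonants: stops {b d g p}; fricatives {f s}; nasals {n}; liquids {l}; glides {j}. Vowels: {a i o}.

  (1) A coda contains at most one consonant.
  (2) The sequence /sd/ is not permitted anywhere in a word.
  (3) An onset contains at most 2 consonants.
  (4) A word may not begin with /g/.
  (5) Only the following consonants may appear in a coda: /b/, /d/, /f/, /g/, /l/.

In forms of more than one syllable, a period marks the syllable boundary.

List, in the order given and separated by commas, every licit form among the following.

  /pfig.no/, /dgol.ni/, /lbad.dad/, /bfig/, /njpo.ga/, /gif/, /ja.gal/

/pfig.no/ — σ1 onset /pf/ (2C), coda /g/ ok; σ2 onset /n/, coda /∅/ ok → licit
/dgol.ni/ — σ1 onset /dg/ (2C), coda /l/ ok; σ2 onset /n/, coda /∅/ ok → licit
/lbad.dad/ — σ1 onset /lb/ (2C), coda /d/ ok; σ2 onset /d/, coda /d/ ok → licit
/bfig/ — σ1 onset /bf/ (2C), coda /g/ ok → licit
/njpo.ga/ — violates constraint 3: syllable 1 onset /njp/ has 3 consonants (> 2) → illicit
/gif/ — violates constraint 4: word begins with /g/ → illicit
/ja.gal/ — σ1 onset /j/, coda /∅/ ok; σ2 onset /g/, coda /l/ ok → licit

/pfig.no/, /dgol.ni/, /lbad.dad/, /bfig/, /ja.gal/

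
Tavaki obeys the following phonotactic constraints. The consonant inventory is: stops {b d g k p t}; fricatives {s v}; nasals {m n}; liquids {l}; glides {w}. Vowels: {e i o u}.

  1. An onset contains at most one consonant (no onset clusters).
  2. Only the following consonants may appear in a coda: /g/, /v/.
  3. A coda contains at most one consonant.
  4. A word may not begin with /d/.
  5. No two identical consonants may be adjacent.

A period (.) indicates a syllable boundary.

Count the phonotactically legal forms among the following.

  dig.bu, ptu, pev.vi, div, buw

dig.bu — violates constraint 4: word begins with /d/ → phonotactically illegal
ptu — violates constraint 1: syllable 1 onset /pt/ has 2 consonants (> 1) → phonotactically illegal
pev.vi — violates constraint 5: adjacent identical consonants /vv/ → phonotactically illegal
div — violates constraint 4: word begins with /d/ → phonotactically illegal
buw — violates constraint 2: syllable 1 coda contains /w/, which is not a licensed coda consonant → phonotactically illegal
No form is phonotactically legal → 0.

0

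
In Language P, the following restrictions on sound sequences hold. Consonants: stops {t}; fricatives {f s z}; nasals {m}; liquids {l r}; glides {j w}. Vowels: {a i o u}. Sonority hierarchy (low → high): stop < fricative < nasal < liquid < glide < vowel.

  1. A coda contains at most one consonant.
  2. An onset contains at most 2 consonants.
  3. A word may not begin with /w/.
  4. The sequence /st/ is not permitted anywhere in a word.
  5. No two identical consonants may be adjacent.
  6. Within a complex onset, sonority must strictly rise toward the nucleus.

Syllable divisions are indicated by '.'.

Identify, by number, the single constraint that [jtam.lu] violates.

6

[jtam.lu]: syllable 1 onset /jt/: /j/ (glide, 5) → /t/ (stop, 1) does not rise.
This is a violation of constraint 6: "Within a complex onset, sonority must strictly rise toward the nucleus."
The remaining constraints (1, 2, 3, 4, 5) are satisfied.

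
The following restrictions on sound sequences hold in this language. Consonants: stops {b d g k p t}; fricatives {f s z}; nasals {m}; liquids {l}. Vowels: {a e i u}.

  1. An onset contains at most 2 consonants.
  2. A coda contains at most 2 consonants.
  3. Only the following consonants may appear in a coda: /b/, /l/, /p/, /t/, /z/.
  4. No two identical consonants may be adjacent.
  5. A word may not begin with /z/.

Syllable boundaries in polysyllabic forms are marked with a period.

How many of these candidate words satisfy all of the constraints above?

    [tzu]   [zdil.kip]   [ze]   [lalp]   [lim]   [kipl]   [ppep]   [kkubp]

3

[tzu] — σ1 onset /tz/ (2C), coda /∅/ ok → permitted
[zdil.kip] — violates constraint 5: word begins with /z/ → not permitted
[ze] — violates constraint 5: word begins with /z/ → not permitted
[lalp] — σ1 onset /l/, coda /lp/ (2C) ok → permitted
[lim] — violates constraint 3: syllable 1 coda contains /m/, which is not a licensed coda consonant → not permitted
[kipl] — σ1 onset /k/, coda /pl/ (2C) ok → permitted
[ppep] — violates constraint 4: adjacent identical consonants /pp/ → not permitted
[kkubp] — violates constraint 4: adjacent identical consonants /kk/ → not permitted
Permitted: [tzu], [lalp], [kipl] → 3.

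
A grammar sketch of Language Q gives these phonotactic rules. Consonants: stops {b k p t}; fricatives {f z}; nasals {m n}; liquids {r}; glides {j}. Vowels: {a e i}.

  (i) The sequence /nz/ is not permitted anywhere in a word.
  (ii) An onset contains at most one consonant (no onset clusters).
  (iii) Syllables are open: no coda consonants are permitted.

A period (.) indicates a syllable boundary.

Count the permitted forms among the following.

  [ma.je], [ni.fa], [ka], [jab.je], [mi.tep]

3

[ma.je] — σ1 onset /m/, coda /∅/ ok; σ2 onset /j/, coda /∅/ ok → permitted
[ni.fa] — σ1 onset /n/, coda /∅/ ok; σ2 onset /f/, coda /∅/ ok → permitted
[ka] — σ1 onset /k/, coda /∅/ ok → permitted
[jab.je] — violates constraint (iii): syllable 1 coda /b/ has 1 consonant (> 0) → not permitted
[mi.tep] — violates constraint (iii): syllable 2 coda /p/ has 1 consonant (> 0) → not permitted
Permitted: [ma.je], [ni.fa], [ka] → 3.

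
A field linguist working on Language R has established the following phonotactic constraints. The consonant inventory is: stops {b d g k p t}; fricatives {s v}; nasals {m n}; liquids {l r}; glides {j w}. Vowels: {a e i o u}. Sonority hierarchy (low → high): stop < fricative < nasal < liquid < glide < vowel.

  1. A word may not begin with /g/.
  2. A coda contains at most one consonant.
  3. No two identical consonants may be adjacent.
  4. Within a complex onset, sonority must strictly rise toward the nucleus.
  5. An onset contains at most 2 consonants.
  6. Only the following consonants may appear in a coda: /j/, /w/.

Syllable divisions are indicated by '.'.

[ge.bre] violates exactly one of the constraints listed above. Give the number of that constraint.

1

[ge.bre]: word begins with /g/.
This is a violation of constraint 1: "A word may not begin with /g/."
The remaining constraints (2, 3, 4, 5, 6) are satisfied.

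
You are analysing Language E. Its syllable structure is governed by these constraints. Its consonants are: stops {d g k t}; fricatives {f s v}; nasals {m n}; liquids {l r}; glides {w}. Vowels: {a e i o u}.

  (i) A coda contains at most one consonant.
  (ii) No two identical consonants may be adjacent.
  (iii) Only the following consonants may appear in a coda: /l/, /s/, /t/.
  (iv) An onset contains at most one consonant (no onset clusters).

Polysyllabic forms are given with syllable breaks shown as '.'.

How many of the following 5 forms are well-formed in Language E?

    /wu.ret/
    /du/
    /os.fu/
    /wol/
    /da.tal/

/wu.ret/ — σ1 onset /w/, coda /∅/ ok; σ2 onset /r/, coda /t/ ok → well-formed
/du/ — σ1 onset /d/, coda /∅/ ok → well-formed
/os.fu/ — σ1 onset /∅/, coda /s/ ok; σ2 onset /f/, coda /∅/ ok → well-formed
/wol/ — σ1 onset /w/, coda /l/ ok → well-formed
/da.tal/ — σ1 onset /d/, coda /∅/ ok; σ2 onset /t/, coda /l/ ok → well-formed
Well-formed: /wu.ret/, /du/, /os.fu/, /wol/, /da.tal/ → 5.

5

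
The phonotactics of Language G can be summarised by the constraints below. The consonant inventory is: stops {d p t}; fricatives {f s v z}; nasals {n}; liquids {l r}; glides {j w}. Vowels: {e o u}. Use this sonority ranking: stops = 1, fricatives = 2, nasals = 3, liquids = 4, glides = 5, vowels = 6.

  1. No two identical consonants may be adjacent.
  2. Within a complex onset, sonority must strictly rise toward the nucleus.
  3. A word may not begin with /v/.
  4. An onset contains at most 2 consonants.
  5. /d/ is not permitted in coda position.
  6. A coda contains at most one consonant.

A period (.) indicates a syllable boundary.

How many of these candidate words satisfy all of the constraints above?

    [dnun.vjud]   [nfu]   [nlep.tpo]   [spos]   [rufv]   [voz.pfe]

[dnun.vjud] — violates constraint 5: syllable 2 coda contains /d/ → ill-formed
[nfu] — violates constraint 2: syllable 1 onset /nf/: /n/ (nasal, 3) → /f/ (fricative, 2) does not rise → ill-formed
[nlep.tpo] — violates constraint 2: syllable 2 onset /tp/: /t/ (stop, 1) → /p/ (stop, 1) does not rise → ill-formed
[spos] — violates constraint 2: syllable 1 onset /sp/: /s/ (fricative, 2) → /p/ (stop, 1) does not rise → ill-formed
[rufv] — violates constraint 6: syllable 1 coda /fv/ has 2 consonants (> 1) → ill-formed
[voz.pfe] — violates constraint 3: word begins with /v/ → ill-formed
No form is well-formed → 0.

0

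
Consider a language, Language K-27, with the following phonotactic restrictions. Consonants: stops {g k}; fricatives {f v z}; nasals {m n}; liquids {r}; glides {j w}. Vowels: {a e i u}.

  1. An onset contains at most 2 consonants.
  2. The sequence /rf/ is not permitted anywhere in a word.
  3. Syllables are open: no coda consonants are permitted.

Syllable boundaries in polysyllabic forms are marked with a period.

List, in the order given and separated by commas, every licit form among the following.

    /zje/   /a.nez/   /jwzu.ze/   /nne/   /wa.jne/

/zje/, /nne/, /wa.jne/

/zje/ — σ1 onset /zj/ (2C), coda /∅/ ok → licit
/a.nez/ — violates constraint 3: syllable 2 coda /z/ has 1 consonant (> 0) → illicit
/jwzu.ze/ — violates constraint 1: syllable 1 onset /jwz/ has 3 consonants (> 2) → illicit
/nne/ — σ1 onset /nn/ (2C), coda /∅/ ok → licit
/wa.jne/ — σ1 onset /w/, coda /∅/ ok; σ2 onset /jn/ (2C), coda /∅/ ok → licit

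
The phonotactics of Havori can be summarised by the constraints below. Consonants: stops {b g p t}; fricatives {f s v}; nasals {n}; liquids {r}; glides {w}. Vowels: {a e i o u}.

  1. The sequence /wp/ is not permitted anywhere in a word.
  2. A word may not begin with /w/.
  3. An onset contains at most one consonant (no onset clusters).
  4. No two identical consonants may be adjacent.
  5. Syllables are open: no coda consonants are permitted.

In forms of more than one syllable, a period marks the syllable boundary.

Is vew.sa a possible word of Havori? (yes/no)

no

vew.sa — violates constraint 5: syllable 1 coda /w/ has 1 consonant (> 0) → not permitted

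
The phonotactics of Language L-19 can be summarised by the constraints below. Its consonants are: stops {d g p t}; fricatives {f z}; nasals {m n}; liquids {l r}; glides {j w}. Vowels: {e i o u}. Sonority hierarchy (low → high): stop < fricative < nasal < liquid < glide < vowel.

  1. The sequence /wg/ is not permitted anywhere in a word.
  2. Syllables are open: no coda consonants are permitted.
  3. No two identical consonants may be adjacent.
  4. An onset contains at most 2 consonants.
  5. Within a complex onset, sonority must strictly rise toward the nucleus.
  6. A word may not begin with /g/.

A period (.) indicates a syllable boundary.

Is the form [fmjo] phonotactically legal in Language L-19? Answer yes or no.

no

[fmjo] — violates constraint 4: syllable 1 onset /fmj/ has 3 consonants (> 2) → phonotactically illegal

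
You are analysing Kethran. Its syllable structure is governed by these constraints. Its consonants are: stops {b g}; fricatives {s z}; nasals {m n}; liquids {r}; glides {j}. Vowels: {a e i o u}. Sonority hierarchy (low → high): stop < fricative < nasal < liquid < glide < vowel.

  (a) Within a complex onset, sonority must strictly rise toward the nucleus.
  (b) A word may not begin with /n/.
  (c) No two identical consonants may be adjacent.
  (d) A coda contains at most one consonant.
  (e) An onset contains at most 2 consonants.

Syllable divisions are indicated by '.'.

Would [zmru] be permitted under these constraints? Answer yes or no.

[zmru] — violates constraint (e): syllable 1 onset /zmr/ has 3 consonants (> 2) → not permitted

no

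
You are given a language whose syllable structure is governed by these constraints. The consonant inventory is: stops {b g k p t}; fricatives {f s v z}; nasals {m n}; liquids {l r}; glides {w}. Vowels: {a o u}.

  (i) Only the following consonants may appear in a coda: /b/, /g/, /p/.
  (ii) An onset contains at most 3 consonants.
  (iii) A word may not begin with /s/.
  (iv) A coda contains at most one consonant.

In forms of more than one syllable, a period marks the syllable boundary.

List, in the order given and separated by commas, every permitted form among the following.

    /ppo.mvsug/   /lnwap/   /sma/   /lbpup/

/ppo.mvsug/, /lnwap/, /lbpup/

/ppo.mvsug/ — σ1 onset /pp/ (2C), coda /∅/ ok; σ2 onset /mvs/ (3C), coda /g/ ok → permitted
/lnwap/ — σ1 onset /lnw/ (3C), coda /p/ ok → permitted
/sma/ — violates constraint (iii): word begins with /s/ → not permitted
/lbpup/ — σ1 onset /lbp/ (3C), coda /p/ ok → permitted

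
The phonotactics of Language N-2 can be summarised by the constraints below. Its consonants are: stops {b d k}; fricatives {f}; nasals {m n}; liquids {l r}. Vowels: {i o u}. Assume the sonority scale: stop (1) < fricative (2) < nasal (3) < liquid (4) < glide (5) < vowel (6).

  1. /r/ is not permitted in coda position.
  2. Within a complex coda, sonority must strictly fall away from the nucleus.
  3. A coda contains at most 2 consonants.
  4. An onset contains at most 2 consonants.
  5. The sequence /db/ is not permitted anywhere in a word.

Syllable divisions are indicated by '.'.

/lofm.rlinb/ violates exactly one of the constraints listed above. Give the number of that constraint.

2

/lofm.rlinb/: syllable 1 coda /fm/: /f/ (fricative, 2) → /m/ (nasal, 3) does not fall.
This is a violation of constraint 2: "Within a complex coda, sonority must strictly fall away from the nucleus."
The remaining constraints (1, 3, 4, 5) are satisfied.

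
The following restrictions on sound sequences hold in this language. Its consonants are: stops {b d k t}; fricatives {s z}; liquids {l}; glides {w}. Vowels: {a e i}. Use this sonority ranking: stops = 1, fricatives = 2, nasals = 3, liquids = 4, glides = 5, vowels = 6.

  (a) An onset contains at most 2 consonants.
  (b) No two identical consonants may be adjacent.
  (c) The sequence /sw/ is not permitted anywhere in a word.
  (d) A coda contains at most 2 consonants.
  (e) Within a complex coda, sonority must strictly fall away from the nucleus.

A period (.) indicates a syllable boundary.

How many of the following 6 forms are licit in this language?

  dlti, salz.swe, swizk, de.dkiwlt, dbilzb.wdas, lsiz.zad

dlti — violates constraint (a): syllable 1 onset /dlt/ has 3 consonants (> 2) → illicit
salz.swe — violates constraint (c): contains banned sequence /sw/ → illicit
swizk — violates constraint (c): contains banned sequence /sw/ → illicit
de.dkiwlt — violates constraint (d): syllable 2 coda /wlt/ has 3 consonants (> 2) → illicit
dbilzb.wdas — violates constraint (d): syllable 1 coda /lzb/ has 3 consonants (> 2) → illicit
lsiz.zad — violates constraint (b): adjacent identical consonants /zz/ → illicit
No form is licit → 0.

0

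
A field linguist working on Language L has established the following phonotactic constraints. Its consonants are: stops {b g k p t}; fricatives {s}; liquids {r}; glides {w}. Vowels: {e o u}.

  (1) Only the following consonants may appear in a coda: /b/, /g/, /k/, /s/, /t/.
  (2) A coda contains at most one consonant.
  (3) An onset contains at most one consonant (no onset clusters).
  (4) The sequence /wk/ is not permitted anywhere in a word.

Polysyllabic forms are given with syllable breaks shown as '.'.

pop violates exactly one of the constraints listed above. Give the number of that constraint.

1

pop: syllable 1 coda contains /p/, which is not a licensed coda consonant.
This is a violation of constraint 1: "Only the following consonants may appear in a coda: /b/, /g/, /k/, /s/, /t/."
The remaining constraints (2, 3, 4) are satisfied.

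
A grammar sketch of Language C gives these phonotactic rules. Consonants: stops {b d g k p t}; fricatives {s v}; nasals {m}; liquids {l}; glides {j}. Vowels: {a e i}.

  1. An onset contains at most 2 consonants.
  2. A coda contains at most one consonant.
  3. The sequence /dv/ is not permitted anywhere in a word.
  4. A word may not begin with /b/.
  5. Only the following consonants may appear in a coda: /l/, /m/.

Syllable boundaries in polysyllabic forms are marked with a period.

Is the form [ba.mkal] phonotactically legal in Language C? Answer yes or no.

no

[ba.mkal] — violates constraint 4: word begins with /b/ → phonotactically illegal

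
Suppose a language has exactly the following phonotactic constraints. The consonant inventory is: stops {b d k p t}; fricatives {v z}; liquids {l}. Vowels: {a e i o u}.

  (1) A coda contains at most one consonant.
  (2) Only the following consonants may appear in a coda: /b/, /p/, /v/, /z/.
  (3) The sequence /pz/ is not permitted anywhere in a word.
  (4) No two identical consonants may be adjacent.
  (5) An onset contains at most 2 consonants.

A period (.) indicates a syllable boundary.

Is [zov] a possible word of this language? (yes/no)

[zov] — σ1 onset /z/, coda /v/ ok → well-formed

yes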